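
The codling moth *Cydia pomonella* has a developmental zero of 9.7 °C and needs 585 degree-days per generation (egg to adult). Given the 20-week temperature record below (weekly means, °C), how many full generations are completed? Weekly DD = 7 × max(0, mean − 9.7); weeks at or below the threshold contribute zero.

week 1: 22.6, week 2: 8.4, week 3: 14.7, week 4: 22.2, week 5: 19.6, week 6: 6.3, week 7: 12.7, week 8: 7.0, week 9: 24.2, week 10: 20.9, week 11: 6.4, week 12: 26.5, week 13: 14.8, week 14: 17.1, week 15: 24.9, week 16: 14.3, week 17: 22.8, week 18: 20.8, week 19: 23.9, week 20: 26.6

2 generations

Weekly DD (7 × max(0, T̄ − 9.7)): 90.3, 0.0, 35.0, 87.5, 69.3, 0.0, 21.0, 0.0, 101.5, 78.4, 0.0, 117.6, 35.7, 51.8, 106.4, 32.2, 91.7, 77.7, 99.4, 118.3.
Season total = 1213.8 DD.
Complete generations = ⌊1213.8 / 585⌋ = 2.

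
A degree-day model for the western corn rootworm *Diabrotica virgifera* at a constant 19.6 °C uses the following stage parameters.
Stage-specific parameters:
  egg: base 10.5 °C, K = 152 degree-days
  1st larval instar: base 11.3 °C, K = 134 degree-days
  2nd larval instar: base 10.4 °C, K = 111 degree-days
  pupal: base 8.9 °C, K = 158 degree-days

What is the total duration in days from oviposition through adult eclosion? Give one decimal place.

59.7 days

egg: 152 / (19.6 − 10.5) = 152 / 9.1 = 16.703 d.
1st larval instar: 134 / (19.6 − 11.3) = 134 / 8.3 = 16.145 d.
2nd larval instar: 111 / (19.6 − 10.4) = 111 / 9.2 = 12.065 d.
pupal: 158 / (19.6 − 8.9) = 158 / 10.7 = 14.766 d.
Sum = 59.679 ≈ 59.7 days.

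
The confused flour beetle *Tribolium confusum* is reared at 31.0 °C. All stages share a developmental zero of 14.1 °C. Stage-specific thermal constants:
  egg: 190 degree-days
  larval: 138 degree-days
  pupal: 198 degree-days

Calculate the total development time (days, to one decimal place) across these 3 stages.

Daily accumulation at 31.0 °C = 31.0 − 14.1 = 16.9 DD/day.
Total K = 190 + 138 + 198 = 526 DD.
Total duration = 526 / 16.9 = 31.124 ≈ 31.1 days.

31.1 days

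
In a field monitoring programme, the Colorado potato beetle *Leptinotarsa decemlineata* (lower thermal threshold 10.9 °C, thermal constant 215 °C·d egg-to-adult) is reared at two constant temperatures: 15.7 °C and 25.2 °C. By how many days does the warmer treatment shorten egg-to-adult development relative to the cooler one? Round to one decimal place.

29.8 days

At 15.7 °C: 215 / (15.7 − 10.9) = 215 / 4.8 = 44.792 d.
At 25.2 °C: 215 / (25.2 − 10.9) = 215 / 14.3 = 15.035 d.
Difference = |44.792 − 15.035| = 29.757 ≈ 29.8 days.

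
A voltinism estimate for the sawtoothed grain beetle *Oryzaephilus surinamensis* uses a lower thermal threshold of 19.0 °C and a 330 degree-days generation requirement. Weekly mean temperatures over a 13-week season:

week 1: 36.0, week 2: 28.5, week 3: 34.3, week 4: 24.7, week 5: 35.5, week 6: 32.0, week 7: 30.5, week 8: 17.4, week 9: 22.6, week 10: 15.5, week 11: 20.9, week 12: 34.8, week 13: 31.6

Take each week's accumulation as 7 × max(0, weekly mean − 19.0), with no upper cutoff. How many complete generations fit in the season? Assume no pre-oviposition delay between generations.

Weekly DD (7 × max(0, T̄ − 19.0)): 119.0, 66.5, 107.1, 39.9, 115.5, 91.0, 80.5, 0.0, 25.2, 0.0, 13.3, 110.6, 88.2.
Season total = 856.8 DD.
Complete generations = ⌊856.8 / 330⌋ = 2.

2 generations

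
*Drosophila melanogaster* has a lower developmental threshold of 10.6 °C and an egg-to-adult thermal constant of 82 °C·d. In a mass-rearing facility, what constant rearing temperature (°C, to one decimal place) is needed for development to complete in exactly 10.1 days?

Required daily accumulation = 82 / 10.1 = 8.119 DD/day.
T = T_base + 8.119 = 10.6 + 8.119 = 18.719 ≈ 18.7 °C.

18.7 °C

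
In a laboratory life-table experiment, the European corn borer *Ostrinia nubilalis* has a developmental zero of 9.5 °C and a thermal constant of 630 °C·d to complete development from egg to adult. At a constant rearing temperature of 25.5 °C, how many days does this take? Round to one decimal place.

39.4 days

Daily accumulation = 25.5 − 9.5 = 16.0 DD/day.
Duration = 630 / 16.0 = 39.375 ≈ 39.4 days.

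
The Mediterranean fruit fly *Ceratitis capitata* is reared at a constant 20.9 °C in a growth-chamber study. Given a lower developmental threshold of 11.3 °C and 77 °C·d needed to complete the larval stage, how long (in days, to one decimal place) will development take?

Daily accumulation = 20.9 − 11.3 = 9.6 DD/day.
Duration = 77 / 9.6 = 8.021 ≈ 8.0 days.

8.0 days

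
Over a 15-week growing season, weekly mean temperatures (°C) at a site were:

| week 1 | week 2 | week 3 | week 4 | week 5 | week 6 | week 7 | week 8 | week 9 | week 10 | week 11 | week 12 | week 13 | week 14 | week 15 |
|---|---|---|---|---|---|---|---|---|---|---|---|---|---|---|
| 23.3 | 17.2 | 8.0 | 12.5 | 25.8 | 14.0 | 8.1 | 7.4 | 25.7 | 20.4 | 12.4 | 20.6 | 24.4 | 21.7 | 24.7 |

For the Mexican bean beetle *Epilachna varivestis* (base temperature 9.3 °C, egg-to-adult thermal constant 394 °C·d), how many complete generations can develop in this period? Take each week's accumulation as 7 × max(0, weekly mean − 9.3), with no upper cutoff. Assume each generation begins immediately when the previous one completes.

2 generations

Weekly DD (7 × max(0, T̄ − 9.3)): 98.0, 55.3, 0.0, 22.4, 115.5, 32.9, 0.0, 0.0, 114.8, 77.7, 21.7, 79.1, 105.7, 86.8, 107.8.
Season total = 917.7 DD.
Complete generations = ⌊917.7 / 394⌋ = 2.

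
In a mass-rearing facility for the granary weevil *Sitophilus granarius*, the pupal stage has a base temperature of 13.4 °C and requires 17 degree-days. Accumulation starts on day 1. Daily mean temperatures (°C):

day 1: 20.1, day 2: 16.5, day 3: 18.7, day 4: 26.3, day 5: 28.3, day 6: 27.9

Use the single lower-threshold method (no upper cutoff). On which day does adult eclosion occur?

Daily DD above 13.4 °C: 6.7, 3.1, 5.3, 12.9, 14.9, 14.5.
Cumulative: 6.7, 9.8, 15.1, 28.0, 42.9, 57.4.
The total first reaches 17 DD on day 4.

day 4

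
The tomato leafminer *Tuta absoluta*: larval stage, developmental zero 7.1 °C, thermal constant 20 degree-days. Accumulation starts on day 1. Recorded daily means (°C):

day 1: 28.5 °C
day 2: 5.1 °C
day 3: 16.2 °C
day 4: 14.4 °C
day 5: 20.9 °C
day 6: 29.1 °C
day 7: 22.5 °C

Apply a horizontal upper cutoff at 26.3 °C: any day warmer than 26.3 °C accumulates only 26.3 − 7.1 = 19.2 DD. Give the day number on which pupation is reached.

day 3

Daily DD above 7.1 °C (capped at 19.2): 19.2, 0.0, 9.1, 7.3, 13.8, 19.2, 15.4.
Cumulative: 19.2, 19.2, 28.3, 35.6, 49.4, 68.6, 84.0.
The total first reaches 20 DD on day 3.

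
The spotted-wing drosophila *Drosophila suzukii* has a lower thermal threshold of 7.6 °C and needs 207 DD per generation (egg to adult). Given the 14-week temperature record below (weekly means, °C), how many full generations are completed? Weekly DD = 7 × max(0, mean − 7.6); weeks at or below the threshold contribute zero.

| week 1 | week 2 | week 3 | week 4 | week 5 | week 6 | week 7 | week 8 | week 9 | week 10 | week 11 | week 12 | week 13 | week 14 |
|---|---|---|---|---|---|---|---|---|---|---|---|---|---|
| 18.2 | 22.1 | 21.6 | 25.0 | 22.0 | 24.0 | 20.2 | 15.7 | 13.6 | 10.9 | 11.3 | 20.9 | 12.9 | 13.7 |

4 generations

Weekly DD (7 × max(0, T̄ − 7.6)): 74.2, 101.5, 98.0, 121.8, 100.8, 114.8, 88.2, 56.7, 42.0, 23.1, 25.9, 93.1, 37.1, 42.7.
Season total = 1019.9 DD.
Complete generations = ⌊1019.9 / 207⌋ = 4.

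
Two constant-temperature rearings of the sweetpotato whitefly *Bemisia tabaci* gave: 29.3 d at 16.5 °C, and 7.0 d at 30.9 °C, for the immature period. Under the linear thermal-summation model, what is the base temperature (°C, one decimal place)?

Equal thermal constants: D₁(T₁ − T_b) = D₂(T₂ − T_b).
29.3·(16.5 − T_b) = 7.0·(30.9 − T_b)
T_b = (29.3·16.5 − 7.0·30.9) / (29.3 − 7.0) = 267.15 / 22.3 = 11.980 °C ≈ 12.0 °C.

12.0 °C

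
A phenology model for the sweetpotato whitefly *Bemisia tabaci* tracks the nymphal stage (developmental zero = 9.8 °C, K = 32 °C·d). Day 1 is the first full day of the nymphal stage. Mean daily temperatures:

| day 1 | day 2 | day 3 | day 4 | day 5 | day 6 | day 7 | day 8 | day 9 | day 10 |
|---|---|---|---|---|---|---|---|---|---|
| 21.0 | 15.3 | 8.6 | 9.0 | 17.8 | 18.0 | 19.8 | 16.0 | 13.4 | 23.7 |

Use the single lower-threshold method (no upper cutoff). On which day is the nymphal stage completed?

Daily DD above 9.8 °C: 11.2, 5.5, 0.0, 0.0, 8.0, 8.2, 10.0, 6.2, 3.6, 13.9.
Cumulative: 11.2, 16.7, 16.7, 16.7, 24.7, 32.9, 42.9, 49.1, 52.7, 66.6.
The total first reaches 32 DD on day 6.

day 6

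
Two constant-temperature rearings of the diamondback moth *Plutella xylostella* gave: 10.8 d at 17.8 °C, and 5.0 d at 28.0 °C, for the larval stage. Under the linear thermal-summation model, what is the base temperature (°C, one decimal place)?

Linear rate model ⇒ the product D·(T − T_b) is constant across temperatures.
10.8·(17.8 − T_b) = 5.0·(28.0 − T_b)
T_b = (10.8·17.8 − 5.0·28.0) / (10.8 − 5.0) = 52.24 / 5.8 = 9.007 °C ≈ 9.0 °C.

9.0 °C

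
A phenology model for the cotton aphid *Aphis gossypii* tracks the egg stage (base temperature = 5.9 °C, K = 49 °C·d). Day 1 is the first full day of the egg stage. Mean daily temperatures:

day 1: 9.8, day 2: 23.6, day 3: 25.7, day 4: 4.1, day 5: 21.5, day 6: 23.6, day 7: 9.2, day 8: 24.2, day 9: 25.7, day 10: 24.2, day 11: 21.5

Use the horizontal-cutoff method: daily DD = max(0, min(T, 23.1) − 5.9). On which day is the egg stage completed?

Daily DD above 5.9 °C (capped at 17.2): 3.9, 17.2, 17.2, 0.0, 15.6, 17.2, 3.3, 17.2, 17.2, 17.2, 15.6.
Cumulative: 3.9, 21.1, 38.3, 38.3, 53.9, 71.1, 74.4, 91.6, 108.8, 126.0, 141.6.
The total first reaches 49 DD on day 5.

day 5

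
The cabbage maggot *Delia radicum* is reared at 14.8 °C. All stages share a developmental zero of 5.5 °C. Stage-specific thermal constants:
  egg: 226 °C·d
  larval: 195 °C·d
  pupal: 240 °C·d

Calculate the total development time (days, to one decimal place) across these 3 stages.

71.1 days

Daily accumulation at 14.8 °C = 14.8 − 5.5 = 9.3 DD/day.
Total K = 226 + 195 + 240 = 661 DD.
Total duration = 661 / 9.3 = 71.075 ≈ 71.1 days.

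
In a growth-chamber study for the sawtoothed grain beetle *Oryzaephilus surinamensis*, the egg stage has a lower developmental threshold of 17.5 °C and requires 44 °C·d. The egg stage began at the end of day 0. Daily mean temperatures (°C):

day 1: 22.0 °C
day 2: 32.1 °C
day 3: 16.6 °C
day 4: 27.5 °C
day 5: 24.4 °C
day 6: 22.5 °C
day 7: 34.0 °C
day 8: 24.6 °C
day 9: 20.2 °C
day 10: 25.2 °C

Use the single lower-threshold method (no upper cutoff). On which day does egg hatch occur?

Daily DD above 17.5 °C: 4.5, 14.6, 0.0, 10.0, 6.9, 5.0, 16.5, 7.1, 2.7, 7.7.
Cumulative: 4.5, 19.1, 19.1, 29.1, 36.0, 41.0, 57.5, 64.6, 67.3, 75.0.
The total first reaches 44 DD on day 7.

day 7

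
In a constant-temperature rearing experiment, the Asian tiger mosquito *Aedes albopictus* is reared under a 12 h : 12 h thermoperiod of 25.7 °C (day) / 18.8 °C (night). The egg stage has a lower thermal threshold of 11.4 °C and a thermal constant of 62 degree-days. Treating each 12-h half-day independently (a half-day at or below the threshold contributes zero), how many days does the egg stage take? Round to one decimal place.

5.7 days

Day half: max(0, 25.7 − 11.4) × 0.5 = 14.3 × 0.5 = 7.15 DD.
Night half: max(0, 18.8 − 11.4) × 0.5 = 7.4 × 0.5 = 3.70 DD.
Per 24 h: 10.85 DD/day.
Duration = 62 / 10.85 = 5.714 ≈ 5.7 days.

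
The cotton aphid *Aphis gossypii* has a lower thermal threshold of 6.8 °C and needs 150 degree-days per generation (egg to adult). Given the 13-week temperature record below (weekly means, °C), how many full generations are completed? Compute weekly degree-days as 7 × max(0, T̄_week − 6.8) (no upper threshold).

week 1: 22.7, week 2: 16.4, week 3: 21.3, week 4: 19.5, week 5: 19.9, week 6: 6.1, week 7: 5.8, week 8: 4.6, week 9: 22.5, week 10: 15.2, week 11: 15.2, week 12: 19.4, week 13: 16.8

Weekly DD (7 × max(0, T̄ − 6.8)): 111.3, 67.2, 101.5, 88.9, 91.7, 0.0, 0.0, 0.0, 109.9, 58.8, 58.8, 88.2, 70.0.
Season total = 846.3 DD.
Complete generations = ⌊846.3 / 150⌋ = 5.

5 generations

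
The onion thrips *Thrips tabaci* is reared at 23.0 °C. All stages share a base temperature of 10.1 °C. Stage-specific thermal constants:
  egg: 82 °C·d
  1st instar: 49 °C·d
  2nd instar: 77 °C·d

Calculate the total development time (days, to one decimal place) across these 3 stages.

Daily accumulation at 23.0 °C = 23.0 − 10.1 = 12.9 DD/day.
Total K = 82 + 49 + 77 = 208 DD.
Total duration = 208 / 12.9 = 16.124 ≈ 16.1 days.

16.1 days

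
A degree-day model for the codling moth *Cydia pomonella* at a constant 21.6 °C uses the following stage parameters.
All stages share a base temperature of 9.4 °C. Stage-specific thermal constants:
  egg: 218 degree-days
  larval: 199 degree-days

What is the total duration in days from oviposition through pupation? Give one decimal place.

Daily accumulation at 21.6 °C = 21.6 − 9.4 = 12.2 DD/day.
Total K = 218 + 199 = 417 DD.
Total duration = 417 / 12.2 = 34.180 ≈ 34.2 days.

34.2 days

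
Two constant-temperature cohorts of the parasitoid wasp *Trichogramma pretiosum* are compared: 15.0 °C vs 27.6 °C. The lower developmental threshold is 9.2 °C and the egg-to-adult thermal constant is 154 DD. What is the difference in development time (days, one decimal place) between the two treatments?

18.2 days

At 15.0 °C: 154 / (15.0 − 9.2) = 154 / 5.8 = 26.552 d.
At 27.6 °C: 154 / (27.6 − 9.2) = 154 / 18.4 = 8.370 d.
Difference = |26.552 − 8.370| = 18.182 ≈ 18.2 days.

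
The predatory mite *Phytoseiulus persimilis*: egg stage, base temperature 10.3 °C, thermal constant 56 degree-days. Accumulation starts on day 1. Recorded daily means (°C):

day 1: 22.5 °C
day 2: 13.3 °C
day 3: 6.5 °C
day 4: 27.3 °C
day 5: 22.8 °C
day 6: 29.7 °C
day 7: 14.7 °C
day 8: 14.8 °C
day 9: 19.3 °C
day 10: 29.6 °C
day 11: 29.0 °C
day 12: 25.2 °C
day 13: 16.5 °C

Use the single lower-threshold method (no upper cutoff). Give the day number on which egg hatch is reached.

Daily DD above 10.3 °C: 12.2, 3.0, 0.0, 17.0, 12.5, 19.4, 4.4, 4.5, 9.0, 19.3, 18.7, 14.9, 6.2.
Cumulative: 12.2, 15.2, 15.2, 32.2, 44.7, 64.1, 68.5, 73.0, 82.0, 101.3, 120.0, 134.9, 141.1.
The total first reaches 56 DD on day 6.

day 6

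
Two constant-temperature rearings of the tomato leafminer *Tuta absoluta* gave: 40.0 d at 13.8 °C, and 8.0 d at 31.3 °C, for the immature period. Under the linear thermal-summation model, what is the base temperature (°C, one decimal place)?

9.4 °C

Equal thermal constants: D₁(T₁ − T_b) = D₂(T₂ − T_b).
40.0·(13.8 − T_b) = 8.0·(31.3 − T_b)
T_b = (40.0·13.8 − 8.0·31.3) / (40.0 − 8.0) = 301.60 / 32.0 = 9.425 °C ≈ 9.4 °C.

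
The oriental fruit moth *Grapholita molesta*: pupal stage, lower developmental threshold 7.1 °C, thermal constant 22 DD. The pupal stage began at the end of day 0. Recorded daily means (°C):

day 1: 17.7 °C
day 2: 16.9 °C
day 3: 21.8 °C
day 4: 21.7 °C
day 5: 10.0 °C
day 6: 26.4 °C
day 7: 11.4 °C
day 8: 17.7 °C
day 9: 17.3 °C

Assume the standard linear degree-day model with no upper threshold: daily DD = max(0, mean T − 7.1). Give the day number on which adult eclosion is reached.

day 3

Daily DD above 7.1 °C: 10.6, 9.8, 14.7, 14.6, 2.9, 19.3, 4.3, 10.6, 10.2.
Cumulative: 10.6, 20.4, 35.1, 49.7, 52.6, 71.9, 76.2, 86.8, 97.0.
The total first reaches 22 DD on day 3.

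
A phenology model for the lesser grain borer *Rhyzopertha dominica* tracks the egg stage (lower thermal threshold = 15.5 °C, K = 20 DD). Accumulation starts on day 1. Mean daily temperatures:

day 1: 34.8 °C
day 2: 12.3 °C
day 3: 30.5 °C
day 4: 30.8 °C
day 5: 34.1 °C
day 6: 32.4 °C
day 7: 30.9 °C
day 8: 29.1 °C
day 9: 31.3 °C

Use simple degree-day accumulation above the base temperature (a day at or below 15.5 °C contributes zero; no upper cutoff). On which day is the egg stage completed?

day 3

Daily DD above 15.5 °C: 19.3, 0.0, 15.0, 15.3, 18.6, 16.9, 15.4, 13.6, 15.8.
Cumulative: 19.3, 19.3, 34.3, 49.6, 68.2, 85.1, 100.5, 114.1, 129.9.
The total first reaches 20 DD on day 3.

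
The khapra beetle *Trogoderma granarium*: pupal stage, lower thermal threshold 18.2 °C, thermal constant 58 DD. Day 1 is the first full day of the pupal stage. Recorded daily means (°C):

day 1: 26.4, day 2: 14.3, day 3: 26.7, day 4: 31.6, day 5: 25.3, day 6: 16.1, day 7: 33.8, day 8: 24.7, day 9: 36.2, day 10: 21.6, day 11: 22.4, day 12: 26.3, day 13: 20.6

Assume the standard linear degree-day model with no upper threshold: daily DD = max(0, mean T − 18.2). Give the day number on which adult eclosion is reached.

day 8

Daily DD above 18.2 °C: 8.2, 0.0, 8.5, 13.4, 7.1, 0.0, 15.6, 6.5, 18.0, 3.4, 4.2, 8.1, 2.4.
Cumulative: 8.2, 8.2, 16.7, 30.1, 37.2, 37.2, 52.8, 59.3, 77.3, 80.7, 84.9, 93.0, 95.4.
The total first reaches 58 DD on day 8.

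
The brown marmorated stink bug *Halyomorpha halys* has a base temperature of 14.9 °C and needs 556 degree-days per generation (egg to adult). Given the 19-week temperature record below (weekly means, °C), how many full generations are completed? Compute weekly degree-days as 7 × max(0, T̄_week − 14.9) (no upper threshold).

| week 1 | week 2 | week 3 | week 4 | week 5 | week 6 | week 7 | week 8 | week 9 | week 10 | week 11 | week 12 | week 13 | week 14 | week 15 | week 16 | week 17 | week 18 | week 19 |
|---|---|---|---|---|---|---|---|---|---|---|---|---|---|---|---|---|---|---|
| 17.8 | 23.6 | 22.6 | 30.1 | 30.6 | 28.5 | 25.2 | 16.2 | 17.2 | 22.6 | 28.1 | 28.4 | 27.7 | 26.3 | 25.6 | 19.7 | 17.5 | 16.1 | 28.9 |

2 generations

Weekly DD (7 × max(0, T̄ − 14.9)): 20.3, 60.9, 53.9, 106.4, 109.9, 95.2, 72.1, 9.1, 16.1, 53.9, 92.4, 94.5, 89.6, 79.8, 74.9, 33.6, 18.2, 8.4, 98.0.
Season total = 1187.2 DD.
Complete generations = ⌊1187.2 / 556⌋ = 2.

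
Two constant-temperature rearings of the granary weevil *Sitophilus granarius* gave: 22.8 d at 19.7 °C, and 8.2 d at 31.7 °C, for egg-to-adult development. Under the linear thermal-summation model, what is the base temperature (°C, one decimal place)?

Linear rate model ⇒ the product D·(T − T_b) is constant across temperatures.
22.8·(19.7 − T_b) = 8.2·(31.7 − T_b)
T_b = (22.8·19.7 − 8.2·31.7) / (22.8 − 8.2) = 189.22 / 14.6 = 12.960 °C ≈ 13.0 °C.

13.0 °C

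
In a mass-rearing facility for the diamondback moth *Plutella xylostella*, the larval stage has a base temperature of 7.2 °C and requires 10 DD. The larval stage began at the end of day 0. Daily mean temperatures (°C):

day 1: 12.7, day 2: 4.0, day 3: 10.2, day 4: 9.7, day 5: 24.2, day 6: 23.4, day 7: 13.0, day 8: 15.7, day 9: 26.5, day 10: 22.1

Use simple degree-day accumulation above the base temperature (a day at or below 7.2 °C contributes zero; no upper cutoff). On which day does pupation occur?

day 4

Daily DD above 7.2 °C: 5.5, 0.0, 3.0, 2.5, 17.0, 16.2, 5.8, 8.5, 19.3, 14.9.
Cumulative: 5.5, 5.5, 8.5, 11.0, 28.0, 44.2, 50.0, 58.5, 77.8, 92.7.
The total first reaches 10 DD on day 4.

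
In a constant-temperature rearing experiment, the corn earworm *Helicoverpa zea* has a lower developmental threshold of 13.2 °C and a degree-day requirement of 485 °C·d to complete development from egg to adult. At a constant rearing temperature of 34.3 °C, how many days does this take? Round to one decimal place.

23.0 days

Daily accumulation = 34.3 − 13.2 = 21.1 DD/day.
Duration = 485 / 21.1 = 22.986 ≈ 23.0 days.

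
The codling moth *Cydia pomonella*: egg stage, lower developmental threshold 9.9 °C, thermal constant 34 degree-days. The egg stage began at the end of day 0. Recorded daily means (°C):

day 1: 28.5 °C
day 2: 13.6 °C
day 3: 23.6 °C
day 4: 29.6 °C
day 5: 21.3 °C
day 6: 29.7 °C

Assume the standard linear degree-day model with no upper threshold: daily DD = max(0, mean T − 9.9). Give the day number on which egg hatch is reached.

Daily DD above 9.9 °C: 18.6, 3.7, 13.7, 19.7, 11.4, 19.8.
Cumulative: 18.6, 22.3, 36.0, 55.7, 67.1, 86.9.
The total first reaches 34 DD on day 3.

day 3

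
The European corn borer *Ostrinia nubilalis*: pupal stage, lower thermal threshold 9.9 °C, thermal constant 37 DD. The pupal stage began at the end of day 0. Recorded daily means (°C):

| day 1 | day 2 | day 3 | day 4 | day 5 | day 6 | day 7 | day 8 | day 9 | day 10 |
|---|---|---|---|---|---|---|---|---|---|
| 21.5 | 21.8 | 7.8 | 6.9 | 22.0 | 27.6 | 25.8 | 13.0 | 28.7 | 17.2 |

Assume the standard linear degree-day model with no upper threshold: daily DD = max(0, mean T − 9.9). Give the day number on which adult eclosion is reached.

Daily DD above 9.9 °C: 11.6, 11.9, 0.0, 0.0, 12.1, 17.7, 15.9, 3.1, 18.8, 7.3.
Cumulative: 11.6, 23.5, 23.5, 23.5, 35.6, 53.3, 69.2, 72.3, 91.1, 98.4.
The total first reaches 37 DD on day 6.

day 6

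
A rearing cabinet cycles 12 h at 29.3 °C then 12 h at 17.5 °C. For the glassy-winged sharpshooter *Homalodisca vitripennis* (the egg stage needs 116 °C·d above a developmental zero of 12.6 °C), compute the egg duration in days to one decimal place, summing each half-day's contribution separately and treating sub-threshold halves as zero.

10.7 days

Day half: max(0, 29.3 − 12.6) × 0.5 = 16.7 × 0.5 = 8.35 DD.
Night half: max(0, 17.5 − 12.6) × 0.5 = 4.9 × 0.5 = 2.45 DD.
Per 24 h: 10.80 DD/day.
Duration = 116 / 10.80 = 10.741 ≈ 10.7 days.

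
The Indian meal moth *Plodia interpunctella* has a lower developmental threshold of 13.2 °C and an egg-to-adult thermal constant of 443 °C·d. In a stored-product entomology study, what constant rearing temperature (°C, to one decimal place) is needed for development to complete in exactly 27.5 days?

29.3 °C

Required daily accumulation = 443 / 27.5 = 16.109 DD/day.
T = T_base + 16.109 = 13.2 + 16.109 = 29.309 ≈ 29.3 °C.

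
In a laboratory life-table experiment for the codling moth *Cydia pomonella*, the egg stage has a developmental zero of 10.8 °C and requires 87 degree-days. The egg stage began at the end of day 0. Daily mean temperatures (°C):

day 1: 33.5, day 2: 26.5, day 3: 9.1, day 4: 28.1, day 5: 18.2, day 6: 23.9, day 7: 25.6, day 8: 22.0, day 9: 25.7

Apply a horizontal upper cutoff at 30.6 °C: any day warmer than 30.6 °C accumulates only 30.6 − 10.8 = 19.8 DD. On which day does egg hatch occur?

day 7

Daily DD above 10.8 °C (capped at 19.8): 19.8, 15.7, 0.0, 17.3, 7.4, 13.1, 14.8, 11.2, 14.9.
Cumulative: 19.8, 35.5, 35.5, 52.8, 60.2, 73.3, 88.1, 99.3, 114.2.
The total first reaches 87 DD on day 7.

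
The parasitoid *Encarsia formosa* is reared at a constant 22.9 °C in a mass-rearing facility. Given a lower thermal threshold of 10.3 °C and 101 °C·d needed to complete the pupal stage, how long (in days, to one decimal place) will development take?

Daily accumulation = 22.9 − 10.3 = 12.6 DD/day.
Duration = 101 / 12.6 = 8.016 ≈ 8.0 days.

8.0 days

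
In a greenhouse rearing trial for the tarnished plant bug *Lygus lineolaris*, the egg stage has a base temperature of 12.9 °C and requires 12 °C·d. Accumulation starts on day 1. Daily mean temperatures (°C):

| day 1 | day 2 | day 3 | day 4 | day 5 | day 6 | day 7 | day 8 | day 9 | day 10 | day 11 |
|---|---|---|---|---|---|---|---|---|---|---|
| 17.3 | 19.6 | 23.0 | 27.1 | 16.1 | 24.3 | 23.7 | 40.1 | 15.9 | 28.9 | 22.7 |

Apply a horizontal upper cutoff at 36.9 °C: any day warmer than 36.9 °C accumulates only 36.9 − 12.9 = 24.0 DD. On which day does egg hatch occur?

Daily DD above 12.9 °C (capped at 24.0): 4.4, 6.7, 10.1, 14.2, 3.2, 11.4, 10.8, 24.0, 3.0, 16.0, 9.8.
Cumulative: 4.4, 11.1, 21.2, 35.4, 38.6, 50.0, 60.8, 84.8, 87.8, 103.8, 113.6.
The total first reaches 12 DD on day 3.

day 3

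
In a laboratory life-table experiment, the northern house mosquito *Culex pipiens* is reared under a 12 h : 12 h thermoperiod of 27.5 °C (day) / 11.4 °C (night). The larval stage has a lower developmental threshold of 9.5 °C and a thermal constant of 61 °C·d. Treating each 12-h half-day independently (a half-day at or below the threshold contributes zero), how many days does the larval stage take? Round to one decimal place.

6.1 days

Day half: max(0, 27.5 − 9.5) × 0.5 = 18.0 × 0.5 = 9.00 DD.
Night half: max(0, 11.4 − 9.5) × 0.5 = 1.9 × 0.5 = 0.95 DD.
Per 24 h: 9.95 DD/day.
Duration = 61 / 9.95 = 6.131 ≈ 6.1 days.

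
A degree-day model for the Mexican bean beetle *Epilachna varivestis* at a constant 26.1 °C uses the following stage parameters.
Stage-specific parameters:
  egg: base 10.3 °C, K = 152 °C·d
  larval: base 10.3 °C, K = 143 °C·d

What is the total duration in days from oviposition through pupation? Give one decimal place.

18.7 days

egg: 152 / (26.1 − 10.3) = 152 / 15.8 = 9.620 d.
larval: 143 / (26.1 − 10.3) = 143 / 15.8 = 9.051 d.
Sum = 18.671 ≈ 18.7 days.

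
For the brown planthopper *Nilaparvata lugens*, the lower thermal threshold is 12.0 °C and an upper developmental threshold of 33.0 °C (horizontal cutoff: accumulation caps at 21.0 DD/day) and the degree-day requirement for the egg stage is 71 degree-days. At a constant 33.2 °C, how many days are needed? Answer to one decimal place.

Temperature 33.2 °C exceeds the upper threshold, so daily accumulation caps at 33.0 − 12.0 = 21.0 DD/day.
Duration = 71 / 21.0 = 3.381 ≈ 3.4 days.

3.4 days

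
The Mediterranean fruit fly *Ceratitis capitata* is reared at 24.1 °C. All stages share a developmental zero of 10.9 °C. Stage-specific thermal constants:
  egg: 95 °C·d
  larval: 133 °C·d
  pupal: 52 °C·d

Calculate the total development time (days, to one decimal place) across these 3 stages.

Daily accumulation at 24.1 °C = 24.1 − 10.9 = 13.2 DD/day.
Total K = 95 + 133 + 52 = 280 DD.
Total duration = 280 / 13.2 = 21.212 ≈ 21.2 days.

21.2 days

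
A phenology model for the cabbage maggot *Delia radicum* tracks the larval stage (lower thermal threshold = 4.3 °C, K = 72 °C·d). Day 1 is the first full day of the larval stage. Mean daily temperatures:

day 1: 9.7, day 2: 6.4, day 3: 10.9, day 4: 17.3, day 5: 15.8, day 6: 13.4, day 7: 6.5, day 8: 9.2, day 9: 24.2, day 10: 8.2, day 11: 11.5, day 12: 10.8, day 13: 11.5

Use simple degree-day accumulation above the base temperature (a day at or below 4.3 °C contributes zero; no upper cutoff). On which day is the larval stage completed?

Daily DD above 4.3 °C: 5.4, 2.1, 6.6, 13.0, 11.5, 9.1, 2.2, 4.9, 19.9, 3.9, 7.2, 6.5, 7.2.
Cumulative: 5.4, 7.5, 14.1, 27.1, 38.6, 47.7, 49.9, 54.8, 74.7, 78.6, 85.8, 92.3, 99.5.
The total first reaches 72 DD on day 9.

day 9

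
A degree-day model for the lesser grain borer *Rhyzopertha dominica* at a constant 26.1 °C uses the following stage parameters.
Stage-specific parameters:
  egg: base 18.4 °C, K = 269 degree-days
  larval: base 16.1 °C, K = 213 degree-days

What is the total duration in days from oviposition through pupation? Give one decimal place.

56.2 days

egg: 269 / (26.1 − 18.4) = 269 / 7.7 = 34.935 d.
larval: 213 / (26.1 − 16.1) = 213 / 10.0 = 21.300 d.
Sum = 56.235 ≈ 56.2 days.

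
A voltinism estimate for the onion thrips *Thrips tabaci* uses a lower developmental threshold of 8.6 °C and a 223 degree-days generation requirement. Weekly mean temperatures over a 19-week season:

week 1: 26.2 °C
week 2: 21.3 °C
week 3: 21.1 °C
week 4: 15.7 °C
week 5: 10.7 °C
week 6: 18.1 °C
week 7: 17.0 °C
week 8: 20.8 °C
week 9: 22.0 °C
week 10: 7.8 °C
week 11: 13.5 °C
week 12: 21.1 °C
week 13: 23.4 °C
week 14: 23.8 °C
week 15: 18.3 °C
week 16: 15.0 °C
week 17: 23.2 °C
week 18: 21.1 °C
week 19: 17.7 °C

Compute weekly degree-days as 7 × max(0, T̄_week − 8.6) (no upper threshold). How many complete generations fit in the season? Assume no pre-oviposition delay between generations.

6 generations

Weekly DD (7 × max(0, T̄ − 8.6)): 123.2, 88.9, 87.5, 49.7, 14.7, 66.5, 58.8, 85.4, 93.8, 0.0, 34.3, 87.5, 103.6, 106.4, 67.9, 44.8, 102.2, 87.5, 63.7.
Season total = 1366.4 DD.
Complete generations = ⌊1366.4 / 223⌋ = 6.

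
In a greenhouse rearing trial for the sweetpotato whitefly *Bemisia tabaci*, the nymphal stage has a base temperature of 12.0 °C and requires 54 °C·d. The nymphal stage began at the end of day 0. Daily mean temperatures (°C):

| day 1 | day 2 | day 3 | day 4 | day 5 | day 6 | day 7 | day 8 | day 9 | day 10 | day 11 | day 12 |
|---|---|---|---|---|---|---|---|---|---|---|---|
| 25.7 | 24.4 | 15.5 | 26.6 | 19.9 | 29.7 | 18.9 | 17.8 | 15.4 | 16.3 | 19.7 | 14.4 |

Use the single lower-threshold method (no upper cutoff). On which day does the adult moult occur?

Daily DD above 12.0 °C: 13.7, 12.4, 3.5, 14.6, 7.9, 17.7, 6.9, 5.8, 3.4, 4.3, 7.7, 2.4.
Cumulative: 13.7, 26.1, 29.6, 44.2, 52.1, 69.8, 76.7, 82.5, 85.9, 90.2, 97.9, 100.3.
The total first reaches 54 DD on day 6.

day 6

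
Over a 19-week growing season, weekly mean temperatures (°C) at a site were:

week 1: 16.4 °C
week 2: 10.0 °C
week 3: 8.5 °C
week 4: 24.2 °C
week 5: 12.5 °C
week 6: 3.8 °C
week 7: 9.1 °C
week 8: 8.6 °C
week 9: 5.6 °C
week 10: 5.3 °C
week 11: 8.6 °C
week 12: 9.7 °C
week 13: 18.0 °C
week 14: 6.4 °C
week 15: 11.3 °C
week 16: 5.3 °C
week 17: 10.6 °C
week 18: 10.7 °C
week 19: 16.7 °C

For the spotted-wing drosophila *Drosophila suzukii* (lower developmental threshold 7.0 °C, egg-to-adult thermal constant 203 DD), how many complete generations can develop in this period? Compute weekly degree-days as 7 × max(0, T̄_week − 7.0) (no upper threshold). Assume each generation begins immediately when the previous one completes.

Weekly DD (7 × max(0, T̄ − 7.0)): 65.8, 21.0, 10.5, 120.4, 38.5, 0.0, 14.7, 11.2, 0.0, 0.0, 11.2, 18.9, 77.0, 0.0, 30.1, 0.0, 25.2, 25.9, 67.9.
Season total = 538.3 DD.
Complete generations = ⌊538.3 / 203⌋ = 2.

2 generations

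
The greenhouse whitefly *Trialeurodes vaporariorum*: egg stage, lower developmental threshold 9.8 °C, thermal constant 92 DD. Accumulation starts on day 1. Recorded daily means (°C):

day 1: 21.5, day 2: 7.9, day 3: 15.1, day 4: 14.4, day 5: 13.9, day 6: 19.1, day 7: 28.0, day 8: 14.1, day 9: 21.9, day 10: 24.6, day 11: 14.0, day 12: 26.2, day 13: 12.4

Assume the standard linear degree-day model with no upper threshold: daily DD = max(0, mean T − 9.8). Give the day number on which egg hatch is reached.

Daily DD above 9.8 °C: 11.7, 0.0, 5.3, 4.6, 4.1, 9.3, 18.2, 4.3, 12.1, 14.8, 4.2, 16.4, 2.6.
Cumulative: 11.7, 11.7, 17.0, 21.6, 25.7, 35.0, 53.2, 57.5, 69.6, 84.4, 88.6, 105.0, 107.6.
The total first reaches 92 DD on day 12.

day 12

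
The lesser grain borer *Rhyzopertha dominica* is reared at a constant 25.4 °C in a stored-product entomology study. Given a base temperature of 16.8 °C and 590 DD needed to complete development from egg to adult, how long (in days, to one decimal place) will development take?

68.6 days

Daily accumulation = 25.4 − 16.8 = 8.6 DD/day.
Duration = 590 / 8.6 = 68.605 ≈ 68.6 days.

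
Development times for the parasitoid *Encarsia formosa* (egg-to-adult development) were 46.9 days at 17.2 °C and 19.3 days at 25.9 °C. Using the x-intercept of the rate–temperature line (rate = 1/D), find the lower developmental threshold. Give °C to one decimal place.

11.1 °C

Equal thermal constants: D₁(T₁ − T_b) = D₂(T₂ − T_b).
46.9·(17.2 − T_b) = 19.3·(25.9 − T_b)
T_b = (46.9·17.2 − 19.3·25.9) / (46.9 − 19.3) = 306.81 / 27.6 = 11.116 °C ≈ 11.1 °C.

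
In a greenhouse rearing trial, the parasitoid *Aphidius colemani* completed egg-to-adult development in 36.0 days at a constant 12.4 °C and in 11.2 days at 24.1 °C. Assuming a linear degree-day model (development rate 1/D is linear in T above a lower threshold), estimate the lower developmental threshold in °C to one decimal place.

Under the model K = D·(T − T_b), so D₁·(T₁ − T_b) = D₂·(T₂ − T_b).
36.0·(12.4 − T_b) = 11.2·(24.1 − T_b)
T_b = (36.0·12.4 − 11.2·24.1) / (36.0 − 11.2) = 176.48 / 24.8 = 7.116 °C ≈ 7.1 °C.

7.1 °C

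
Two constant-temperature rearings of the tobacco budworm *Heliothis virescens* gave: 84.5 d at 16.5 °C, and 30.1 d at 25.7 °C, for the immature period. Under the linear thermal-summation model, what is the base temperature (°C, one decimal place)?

Linear rate model ⇒ the product D·(T − T_b) is constant across temperatures.
84.5·(16.5 − T_b) = 30.1·(25.7 − T_b)
T_b = (84.5·16.5 − 30.1·25.7) / (84.5 − 30.1) = 620.68 / 54.4 = 11.410 °C ≈ 11.4 °C.

11.4 °C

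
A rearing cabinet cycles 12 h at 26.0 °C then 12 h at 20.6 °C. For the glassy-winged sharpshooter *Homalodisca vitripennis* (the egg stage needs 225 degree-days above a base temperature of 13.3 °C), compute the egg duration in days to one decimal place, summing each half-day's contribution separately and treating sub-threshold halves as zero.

Day half: max(0, 26.0 − 13.3) × 0.5 = 12.7 × 0.5 = 6.35 DD.
Night half: max(0, 20.6 − 13.3) × 0.5 = 7.3 × 0.5 = 3.65 DD.
Per 24 h: 10.00 DD/day.
Duration = 225 / 10.00 = 22.500 ≈ 22.5 days.

22.5 days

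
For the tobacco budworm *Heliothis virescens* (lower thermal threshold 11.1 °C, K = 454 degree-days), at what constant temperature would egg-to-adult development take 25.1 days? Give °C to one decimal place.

Required daily accumulation = 454 / 25.1 = 18.088 DD/day.
T = T_base + 18.088 = 11.1 + 18.088 = 29.188 ≈ 29.2 °C.

29.2 °C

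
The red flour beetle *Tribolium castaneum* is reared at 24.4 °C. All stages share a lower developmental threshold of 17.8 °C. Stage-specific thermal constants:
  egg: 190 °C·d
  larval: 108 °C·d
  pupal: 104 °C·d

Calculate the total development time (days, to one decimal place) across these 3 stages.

60.9 days

Daily accumulation at 24.4 °C = 24.4 − 17.8 = 6.6 DD/day.
Total K = 190 + 108 + 104 = 402 DD.
Total duration = 402 / 6.6 = 60.909 ≈ 60.9 days.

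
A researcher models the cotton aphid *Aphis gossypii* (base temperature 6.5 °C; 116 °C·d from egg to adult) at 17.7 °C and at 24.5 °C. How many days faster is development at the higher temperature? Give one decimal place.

At 17.7 °C: 116 / (17.7 − 6.5) = 116 / 11.2 = 10.357 d.
At 24.5 °C: 116 / (24.5 − 6.5) = 116 / 18.0 = 6.444 d.
Difference = |10.357 − 6.444| = 3.913 ≈ 3.9 days.

3.9 days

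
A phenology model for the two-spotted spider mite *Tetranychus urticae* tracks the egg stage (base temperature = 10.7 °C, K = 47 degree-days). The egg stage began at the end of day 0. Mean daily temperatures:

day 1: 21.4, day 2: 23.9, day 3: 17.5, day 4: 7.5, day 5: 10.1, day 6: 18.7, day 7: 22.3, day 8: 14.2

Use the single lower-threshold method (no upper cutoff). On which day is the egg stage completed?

day 7

Daily DD above 10.7 °C: 10.7, 13.2, 6.8, 0.0, 0.0, 8.0, 11.6, 3.5.
Cumulative: 10.7, 23.9, 30.7, 30.7, 30.7, 38.7, 50.3, 53.8.
The total first reaches 47 DD on day 7.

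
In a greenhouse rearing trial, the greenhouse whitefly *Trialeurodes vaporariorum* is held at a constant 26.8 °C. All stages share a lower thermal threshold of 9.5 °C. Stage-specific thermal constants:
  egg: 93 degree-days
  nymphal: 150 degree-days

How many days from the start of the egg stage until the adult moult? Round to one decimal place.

Daily accumulation at 26.8 °C = 26.8 − 9.5 = 17.3 DD/day.
Total K = 93 + 150 = 243 DD.
Total duration = 243 / 17.3 = 14.046 ≈ 14.0 days.

14.0 days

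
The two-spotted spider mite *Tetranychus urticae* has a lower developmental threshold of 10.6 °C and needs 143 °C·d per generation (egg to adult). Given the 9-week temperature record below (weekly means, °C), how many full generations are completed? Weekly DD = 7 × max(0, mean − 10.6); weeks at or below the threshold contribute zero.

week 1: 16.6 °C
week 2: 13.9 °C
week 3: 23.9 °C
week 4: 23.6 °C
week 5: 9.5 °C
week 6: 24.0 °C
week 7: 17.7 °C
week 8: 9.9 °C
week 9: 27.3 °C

Weekly DD (7 × max(0, T̄ − 10.6)): 42.0, 23.1, 93.1, 91.0, 0.0, 93.8, 49.7, 0.0, 116.9.
Season total = 509.6 DD.
Complete generations = ⌊509.6 / 143⌋ = 3.

3 generations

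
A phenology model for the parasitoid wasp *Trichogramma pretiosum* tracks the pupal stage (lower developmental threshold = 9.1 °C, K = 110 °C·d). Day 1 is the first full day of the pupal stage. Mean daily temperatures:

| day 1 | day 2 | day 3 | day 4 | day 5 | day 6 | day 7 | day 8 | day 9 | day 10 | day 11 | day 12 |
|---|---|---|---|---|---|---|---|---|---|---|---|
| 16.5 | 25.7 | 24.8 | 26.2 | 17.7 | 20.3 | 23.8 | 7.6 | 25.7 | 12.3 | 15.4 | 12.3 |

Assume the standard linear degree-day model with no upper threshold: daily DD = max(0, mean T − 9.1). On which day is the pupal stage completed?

Daily DD above 9.1 °C: 7.4, 16.6, 15.7, 17.1, 8.6, 11.2, 14.7, 0.0, 16.6, 3.2, 6.3, 3.2.
Cumulative: 7.4, 24.0, 39.7, 56.8, 65.4, 76.6, 91.3, 91.3, 107.9, 111.1, 117.4, 120.6.
The total first reaches 110 DD on day 10.

day 10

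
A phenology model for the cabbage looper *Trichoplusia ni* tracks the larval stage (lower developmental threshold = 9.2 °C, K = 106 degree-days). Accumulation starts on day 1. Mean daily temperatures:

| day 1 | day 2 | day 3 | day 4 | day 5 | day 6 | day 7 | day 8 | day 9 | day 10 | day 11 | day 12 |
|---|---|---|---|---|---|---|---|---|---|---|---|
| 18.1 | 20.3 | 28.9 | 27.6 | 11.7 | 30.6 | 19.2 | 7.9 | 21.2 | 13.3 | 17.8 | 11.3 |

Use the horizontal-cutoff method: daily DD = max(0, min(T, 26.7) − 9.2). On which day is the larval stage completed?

day 11

Daily DD above 9.2 °C (capped at 17.5): 8.9, 11.1, 17.5, 17.5, 2.5, 17.5, 10.0, 0.0, 12.0, 4.1, 8.6, 2.1.
Cumulative: 8.9, 20.0, 37.5, 55.0, 57.5, 75.0, 85.0, 85.0, 97.0, 101.1, 109.7, 111.8.
The total first reaches 106 DD on day 11.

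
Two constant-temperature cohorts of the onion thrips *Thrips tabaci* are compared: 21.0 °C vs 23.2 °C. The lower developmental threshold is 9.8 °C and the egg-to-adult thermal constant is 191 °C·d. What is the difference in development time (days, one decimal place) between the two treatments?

2.8 days

At 21.0 °C: 191 / (21.0 − 9.8) = 191 / 11.2 = 17.054 d.
At 23.2 °C: 191 / (23.2 − 9.8) = 191 / 13.4 = 14.254 d.
Difference = |17.054 − 14.254| = 2.800 ≈ 2.8 days.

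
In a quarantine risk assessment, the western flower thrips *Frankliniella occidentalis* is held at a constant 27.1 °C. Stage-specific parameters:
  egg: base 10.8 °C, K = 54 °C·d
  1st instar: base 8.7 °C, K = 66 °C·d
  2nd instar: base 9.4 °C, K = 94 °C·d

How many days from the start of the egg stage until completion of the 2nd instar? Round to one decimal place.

egg: 54 / (27.1 − 10.8) = 54 / 16.3 = 3.313 d.
1st instar: 66 / (27.1 − 8.7) = 66 / 18.4 = 3.587 d.
2nd instar: 94 / (27.1 − 9.4) = 94 / 17.7 = 5.311 d.
Sum = 12.211 ≈ 12.2 days.

12.2 days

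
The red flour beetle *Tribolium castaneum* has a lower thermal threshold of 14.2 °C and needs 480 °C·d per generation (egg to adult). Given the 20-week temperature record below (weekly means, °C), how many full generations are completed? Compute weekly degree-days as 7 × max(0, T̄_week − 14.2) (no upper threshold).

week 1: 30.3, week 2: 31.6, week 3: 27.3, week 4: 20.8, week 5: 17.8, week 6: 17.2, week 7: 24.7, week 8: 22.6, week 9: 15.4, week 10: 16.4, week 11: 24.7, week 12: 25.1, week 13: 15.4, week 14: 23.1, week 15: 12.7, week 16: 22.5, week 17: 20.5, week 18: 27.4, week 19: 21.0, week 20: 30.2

Weekly DD (7 × max(0, T̄ − 14.2)): 112.7, 121.8, 91.7, 46.2, 25.2, 21.0, 73.5, 58.8, 8.4, 15.4, 73.5, 76.3, 8.4, 62.3, 0.0, 58.1, 44.1, 92.4, 47.6, 112.0.
Season total = 1149.4 DD.
Complete generations = ⌊1149.4 / 480⌋ = 2.

2 generations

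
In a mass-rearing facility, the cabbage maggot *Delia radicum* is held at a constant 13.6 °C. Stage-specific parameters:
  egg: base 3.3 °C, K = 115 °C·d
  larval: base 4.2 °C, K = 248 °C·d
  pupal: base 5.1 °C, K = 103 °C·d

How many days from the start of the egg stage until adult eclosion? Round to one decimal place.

egg: 115 / (13.6 − 3.3) = 115 / 10.3 = 11.165 d.
larval: 248 / (13.6 − 4.2) = 248 / 9.4 = 26.383 d.
pupal: 103 / (13.6 − 5.1) = 103 / 8.5 = 12.118 d.
Sum = 49.666 ≈ 49.7 days.

49.7 days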